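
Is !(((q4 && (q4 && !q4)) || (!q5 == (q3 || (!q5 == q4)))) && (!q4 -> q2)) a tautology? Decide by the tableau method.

Not valid

Assume the negation and expand:
Initial set: {!!(((q4 && (q4 && !q4)) || (!q5 == (q3 || (!q5 == q4)))) && (!q4 -> q2))}.
!!(((q4 && (q4 && !q4)) || (!q5 == (q3 || (!q5 == q4)))) && (!q4 -> q2)): α-rule — add ((q4 && (q4 && !q4)) || (!q5 == (q3 || (!q5 == q4)))), (!q4 -> q2).
((q4 && (q4 && !q4)) || (!q5 == (q3 || (!q5 == q4)))): β-rule — branch into (q4 && (q4 && !q4))  //  (!q5 == (q3 || (!q5 == q4))).
  branch 1 (add (q4 && (q4 && !q4))):
    (q4 && (q4 && !q4)): α-rule — add q4, (q4 && !q4).
    (q4 && !q4): α-rule — add q4, !q4.
    × closes — contains both q4 and !q4.
  branch 2 (add (!q5 == (q3 || (!q5 == q4)))):
    (!q4 -> q2): β-rule — branch into !!q4  //  q2.
      branch 2.1 (add !!q4):
        (!q5 == (q3 || (!q5 == q4))): β-rule — branch into !q5, (q3 || (!q5 == q4))  //  !!q5, !(q3 || (!q5 == q4)).
          branch 2.1.1 (add !q5, (q3 || (!q5 == q4))):
            (q3 || (!q5 == q4)): β-rule — branch into q3  //  (!q5 == q4).
              branch 2.1.1.1 (add q3):
                ○ open, literals {q3=1, q4=1, q5=0}.
              branch 2.1.1.2 (add (!q5 == q4)):
                (!q5 == q4): β-rule — branch into !q5, q4  //  !!q5, !q4.
                  branch 2.1.1.2.1 (add !q5, q4):
                    ○ open, literals {q4=1, q5=0}.
                  branch 2.1.1.2.2 (add !!q5, !q4):
                    × closes — contains both q5 and !q5.
          branch 2.1.2 (add !!q5, !(q3 || (!q5 == q4))):
            !(q3 || (!q5 == q4)): α-rule — add !q3, !(!q5 == q4).
            !(!q5 == q4): β-rule — branch into !q5, !q4  //  !!q5, q4.
              branch 2.1.2.1 (add !q5, !q4):
                × closes — contains both q5 and !q5.
              branch 2.1.2.2 (add !!q5, q4):
                ○ open, literals {q3=0, q4=1, q5=1}.
      branch 2.2 (add q2):
        (!q5 == (q3 || (!q5 == q4))): β-rule — branch into !q5, (q3 || (!q5 == q4))  //  !!q5, !(q3 || (!q5 == q4)).
          branch 2.2.1 (add !q5, (q3 || (!q5 == q4))):
            (q3 || (!q5 == q4)): β-rule — branch into q3  //  (!q5 == q4).
              branch 2.2.1.1 (add q3):
                ○ open, literals {q2=1, q3=1, q5=0}.
              branch 2.2.1.2 (add (!q5 == q4)):
                (!q5 == q4): β-rule — branch into !q5, q4  //  !!q5, !q4.
                  branch 2.2.1.2.1 (add !q5, q4):
                    ○ open, literals {q2=1, q4=1, q5=0}.
                  branch 2.2.1.2.2 (add !!q5, !q4):
                    × closes — contains both q5 and !q5.
          branch 2.2.2 (add !!q5, !(q3 || (!q5 == q4))):
            !(q3 || (!q5 == q4)): α-rule — add !q3, !(!q5 == q4).
            !(!q5 == q4): β-rule — branch into !q5, !q4  //  !!q5, q4.
              branch 2.2.2.1 (add !q5, !q4):
                × closes — contains both q5 and !q5.
              branch 2.2.2.2 (add !!q5, q4):
                ○ open, literals {q2=1, q3=0, q4=1, q5=1}.
5 branches closed, 6 open.
An open branch gives a countermodel: q3=1, q4=1, q5=0 (unmentioned atoms arbitrary); under it the original formula is false.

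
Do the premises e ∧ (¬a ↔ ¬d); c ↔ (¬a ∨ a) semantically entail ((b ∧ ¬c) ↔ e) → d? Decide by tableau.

Yes

Initial set: {(e ∧ (¬a ↔ ¬d)); (c ↔ (¬a ∨ a)); ¬(((b ∧ ¬c) ↔ e) → d)}.
(e ∧ (¬a ↔ ¬d)): α-rule — add e, (¬a ↔ ¬d).
¬(((b ∧ ¬c) ↔ e) → d): α-rule — add ((b ∧ ¬c) ↔ e), ¬d.
(c ↔ (¬a ∨ a)): β-rule — branch into c, (¬a ∨ a)  //  ¬c, ¬(¬a ∨ a).
  branch 1 (add c, (¬a ∨ a)):
    (¬a ↔ ¬d): β-rule — branch into ¬a, ¬d  //  ¬¬a, ¬¬d.
      branch 1.1 (add ¬a, ¬d):
        ((b ∧ ¬c) ↔ e): β-rule — branch into (b ∧ ¬c), e  //  ¬(b ∧ ¬c), ¬e.
          branch 1.1.1 (add (b ∧ ¬c), e):
            (b ∧ ¬c): α-rule — add b, ¬c.
            × closes — contains both c and ¬c.
          branch 1.1.2 (add ¬(b ∧ ¬c), ¬e):
            × closes — contains both e and ¬e.
      branch 1.2 (add ¬¬a, ¬¬d):
        × closes — contains both d and ¬d.
  branch 2 (add ¬c, ¬(¬a ∨ a)):
    ¬(¬a ∨ a): α-rule — add ¬¬a, ¬a.
    × closes — contains both a and ¬a.
All 4 branches close.
Every branch closed, so the premises entail the conclusion.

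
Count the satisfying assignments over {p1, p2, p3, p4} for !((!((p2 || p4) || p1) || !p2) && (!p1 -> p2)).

12

Initial set: {!((!((p2 || p4) || p1) || !p2) && (!p1 -> p2))}.
!((!((p2 || p4) || p1) || !p2) && (!p1 -> p2)): β-rule — branch into !(!((p2 || p4) || p1) || !p2)  //  !(!p1 -> p2).
  branch 1 (add !(!((p2 || p4) || p1) || !p2)):
    !(!((p2 || p4) || p1) || !p2): α-rule — add !!((p2 || p4) || p1), !!p2.
    !!((p2 || p4) || p1): β-rule — branch into (p2 || p4)  //  p1.
      branch 1.1 (add (p2 || p4)):
        (p2 || p4): β-rule — branch into p2  //  p4.
          branch 1.1.1 (add p2):
            ○ open, literals {p2=T}.
          branch 1.1.2 (add p4):
            ○ open, literals {p2=T, p4=T}.
      branch 1.2 (add p1):
        ○ open, literals {p1=T, p2=T}.
  branch 2 (add !(!p1 -> p2)):
    !(!p1 -> p2): α-rule — add !p1, !p2.
    ○ open, literals {p1=F, p2=F}.
0 branches closed, 4 open.
Each open branch fixes some atoms; the unmentioned ones are free. Counting distinct full assignments: branch {p2=T} (p1, p3, p4) contributes 8 new; branch {p2=T, p4=T} (p1, p3) contributes 0 new; branch {p1=T, p2=T} (p3, p4) contributes 0 new; branch {p1=F, p2=F} (p3, p4) contributes 4 new. Total: 12.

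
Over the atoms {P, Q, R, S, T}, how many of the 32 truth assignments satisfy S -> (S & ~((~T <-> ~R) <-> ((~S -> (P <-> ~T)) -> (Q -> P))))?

Initial set: {(S -> (S & ~((~T <-> ~R) <-> ((~S -> (P <-> ~T)) -> (Q -> P)))))}.
(S -> (S & ~((~T <-> ~R) <-> ((~S -> (P <-> ~T)) -> (Q -> P))))): β-rule — branch into ~S  //  (S & ~((~T <-> ~R) <-> ((~S -> (P <-> ~T)) -> (Q -> P)))).
  branch 1 (add ~S):
    ○ open, literals {S=F}.
  branch 2 (add (S & ~((~T <-> ~R) <-> ((~S -> (P <-> ~T)) -> (Q -> P))))):
    (S & ~((~T <-> ~R) <-> ((~S -> (P <-> ~T)) -> (Q -> P)))): α-rule — add S, ~((~T <-> ~R) <-> ((~S -> (P <-> ~T)) -> (Q -> P))).
    ~((~T <-> ~R) <-> ((~S -> (P <-> ~T)) -> (Q -> P))): β-rule — branch into (~T <-> ~R), ~((~S -> (P <-> ~T)) -> (Q -> P))  //  ~(~T <-> ~R), ((~S -> (P <-> ~T)) -> (Q -> P)).
      branch 2.1 (add (~T <-> ~R), ~((~S -> (P <-> ~T)) -> (Q -> P))):
        ~((~S -> (P <-> ~T)) -> (Q -> P)): α-rule — add (~S -> (P <-> ~T)), ~(Q -> P).
        ~(Q -> P): α-rule — add Q, ~P.
        (~T <-> ~R): β-rule — branch into ~T, ~R  //  ~~T, ~~R.
          branch 2.1.1 (add ~T, ~R):
            (~S -> (P <-> ~T)): β-rule — branch into ~~S  //  (P <-> ~T).
              branch 2.1.1.1 (add ~~S):
                ○ open, literals {P=F, Q=T, R=F, S=T, T=F}.
              branch 2.1.1.2 (add (P <-> ~T)):
                (P <-> ~T): β-rule — branch into P, ~T  //  ~P, ~~T.
                  branch 2.1.1.2.1 (add P, ~T):
                    × closes — contains both P and ~P.
                  branch 2.1.1.2.2 (add ~P, ~~T):
                    × closes — contains both T and ~T.
          branch 2.1.2 (add ~~T, ~~R):
            (~S -> (P <-> ~T)): β-rule — branch into ~~S  //  (P <-> ~T).
              branch 2.1.2.1 (add ~~S):
                ○ open, literals {P=F, Q=T, R=T, S=T, T=T}.
              branch 2.1.2.2 (add (P <-> ~T)):
                (P <-> ~T): β-rule — branch into P, ~T  //  ~P, ~~T.
                  branch 2.1.2.2.1 (add P, ~T):
                    × closes — contains both P and ~P.
                  branch 2.1.2.2.2 (add ~P, ~~T):
                    ○ open, literals {P=F, Q=T, R=T, S=T, T=T}.
      branch 2.2 (add ~(~T <-> ~R), ((~S -> (P <-> ~T)) -> (Q -> P))):
        ~(~T <-> ~R): β-rule — branch into ~T, ~~R  //  ~~T, ~R.
          branch 2.2.1 (add ~T, ~~R):
            ((~S -> (P <-> ~T)) -> (Q -> P)): β-rule — branch into ~(~S -> (P <-> ~T))  //  (Q -> P).
              branch 2.2.1.1 (add ~(~S -> (P <-> ~T))):
                ~(~S -> (P <-> ~T)): α-rule — add ~S, ~(P <-> ~T).
                × closes — contains both S and ~S.
              branch 2.2.1.2 (add (Q -> P)):
                (Q -> P): β-rule — branch into ~Q  //  P.
                  branch 2.2.1.2.1 (add ~Q):
                    ○ open, literals {Q=F, R=T, S=T, T=F}.
                  branch 2.2.1.2.2 (add P):
                    ○ open, literals {P=T, R=T, S=T, T=F}.
          branch 2.2.2 (add ~~T, ~R):
            ((~S -> (P <-> ~T)) -> (Q -> P)): β-rule — branch into ~(~S -> (P <-> ~T))  //  (Q -> P).
              branch 2.2.2.1 (add ~(~S -> (P <-> ~T))):
                ~(~S -> (P <-> ~T)): α-rule — add ~S, ~(P <-> ~T).
                × closes — contains both S and ~S.
              branch 2.2.2.2 (add (Q -> P)):
                (Q -> P): β-rule — branch into ~Q  //  P.
                  branch 2.2.2.2.1 (add ~Q):
                    ○ open, literals {Q=F, R=F, S=T, T=T}.
                  branch 2.2.2.2.2 (add P):
                    ○ open, literals {P=T, R=F, S=T, T=T}.
5 branches closed, 8 open.
Each open branch fixes some atoms; the unmentioned ones are free. Counting distinct full assignments: branch {S=F} (P, Q, R, T) contributes 16 new; branch {P=F, Q=T, R=F, S=T, T=F} (none free) contributes 1 new; branch {P=F, Q=T, R=T, S=T, T=T} (none free) contributes 1 new; branch {P=F, Q=T, R=T, S=T, T=T} (none free) contributes 0 new; branch {Q=F, R=T, S=T, T=F} (P) contributes 2 new; branch {P=T, R=T, S=T, T=F} (Q) contributes 1 new; branch {Q=F, R=F, S=T, T=T} (P) contributes 2 new; branch {P=T, R=F, S=T, T=T} (Q) contributes 1 new. Total: 24.

24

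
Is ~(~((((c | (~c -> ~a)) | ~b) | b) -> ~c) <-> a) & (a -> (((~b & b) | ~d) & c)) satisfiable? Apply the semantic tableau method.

Initial set: {(~(~((((c | (~c -> ~a)) | ~b) | b) -> ~c) <-> a) & (a -> (((~b & b) | ~d) & c)))}.
(~(~((((c | (~c -> ~a)) | ~b) | b) -> ~c) <-> a) & (a -> (((~b & b) | ~d) & c))): α-rule — add ~(~((((c | (~c -> ~a)) | ~b) | b) -> ~c) <-> a), (a -> (((~b & b) | ~d) & c)).
~(~((((c | (~c -> ~a)) | ~b) | b) -> ~c) <-> a): β-rule — branch into ~((((c | (~c -> ~a)) | ~b) | b) -> ~c), ~a  //  ~~((((c | (~c -> ~a)) | ~b) | b) -> ~c), a.
  branch 1 (add ~((((c | (~c -> ~a)) | ~b) | b) -> ~c), ~a):
    ~((((c | (~c -> ~a)) | ~b) | b) -> ~c): α-rule — add (((c | (~c -> ~a)) | ~b) | b), ~~c.
    (a -> (((~b & b) | ~d) & c)): β-rule — branch into ~a  //  (((~b & b) | ~d) & c).
      branch 1.1 (add ~a):
        (((c | (~c -> ~a)) | ~b) | b): β-rule — branch into ((c | (~c -> ~a)) | ~b)  //  b.
          branch 1.1.1 (add ((c | (~c -> ~a)) | ~b)):
            ((c | (~c -> ~a)) | ~b): β-rule — branch into (c | (~c -> ~a))  //  ~b.
              branch 1.1.1.1 (add (c | (~c -> ~a))):
                (c | (~c -> ~a)): β-rule — branch into c  //  (~c -> ~a).
                  branch 1.1.1.1.1 (add c):
                    ○ open, literals {a=false, c=true}.
                  branch 1.1.1.1.2 (add (~c -> ~a)):
                    (~c -> ~a): β-rule — branch into ~~c  //  ~a.
                      branch 1.1.1.1.2.1 (add ~~c):
                        ○ open, literals {a=false, c=true}.
                      branch 1.1.1.1.2.2 (add ~a):
                        ○ open, literals {a=false, c=true}.
              branch 1.1.1.2 (add ~b):
                ○ open, literals {a=false, b=false, c=true}.
          branch 1.1.2 (add b):
            ○ open, literals {a=false, b=true, c=true}.
      branch 1.2 (add (((~b & b) | ~d) & c)):
        (((~b & b) | ~d) & c): α-rule — add ((~b & b) | ~d), c.
        (((c | (~c -> ~a)) | ~b) | b): β-rule — branch into ((c | (~c -> ~a)) | ~b)  //  b.
          branch 1.2.1 (add ((c | (~c -> ~a)) | ~b)):
            ((~b & b) | ~d): β-rule — branch into (~b & b)  //  ~d.
              branch 1.2.1.1 (add (~b & b)):
                (~b & b): α-rule — add ~b, b.
                × closes — contains both b and ~b.
              branch 1.2.1.2 (add ~d):
                ((c | (~c -> ~a)) | ~b): β-rule — branch into (c | (~c -> ~a))  //  ~b.
                  branch 1.2.1.2.1 (add (c | (~c -> ~a))):
                    (c | (~c -> ~a)): β-rule — branch into c  //  (~c -> ~a).
                      branch 1.2.1.2.1.1 (add c):
                        ○ open, literals {a=false, c=true, d=false}.
                      branch 1.2.1.2.1.2 (add (~c -> ~a)):
                        (~c -> ~a): β-rule — branch into ~~c  //  ~a.
                          branch 1.2.1.2.1.2.1 (add ~~c):
                            ○ open, literals {a=false, c=true, d=false}.
                          branch 1.2.1.2.1.2.2 (add ~a):
                            ○ open, literals {a=false, c=true, d=false}.
                  branch 1.2.1.2.2 (add ~b):
                    ○ open, literals {a=false, b=false, c=true, d=false}.
          branch 1.2.2 (add b):
            ((~b & b) | ~d): β-rule — branch into (~b & b)  //  ~d.
              branch 1.2.2.1 (add (~b & b)):
                (~b & b): α-rule — add ~b, b.
                × closes — contains both b and ~b.
              branch 1.2.2.2 (add ~d):
                ○ open, literals {a=false, b=true, c=true, d=false}.
  branch 2 (add ~~((((c | (~c -> ~a)) | ~b) | b) -> ~c), a):
    (a -> (((~b & b) | ~d) & c)): β-rule — branch into ~a  //  (((~b & b) | ~d) & c).
      branch 2.1 (add ~a):
        × closes — contains both a and ~a.
      branch 2.2 (add (((~b & b) | ~d) & c)):
        (((~b & b) | ~d) & c): α-rule — add ((~b & b) | ~d), c.
        ~~((((c | (~c -> ~a)) | ~b) | b) -> ~c): β-rule — branch into ~(((c | (~c -> ~a)) | ~b) | b)  //  ~c.
          branch 2.2.1 (add ~(((c | (~c -> ~a)) | ~b) | b)):
            ~(((c | (~c -> ~a)) | ~b) | b): α-rule — add ~((c | (~c -> ~a)) | ~b), ~b.
            ~((c | (~c -> ~a)) | ~b): α-rule — add ~(c | (~c -> ~a)), ~~b.
            × closes — contains both b and ~b.
          branch 2.2.2 (add ~c):
            × closes — contains both c and ~c.
5 branches closed, 10 open.
An open branch gives a satisfying assignment: a=false, c=true.

Satisfiable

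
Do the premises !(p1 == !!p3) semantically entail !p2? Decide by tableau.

No

Initial set: {!(p1 == !!p3); !!p2}.
!(p1 == !!p3): β-rule — branch into p1, !!!p3  //  !p1, !!p3.
  branch 1 (add p1, !!!p3):
    !!!p3: drop double negation, giving !p3.
    ○ open, literals {p1=true, p2=true, p3=false}.
  branch 2 (add !p1, !!p3):
    !!p3: drop double negation, giving p3.
    ○ open, literals {p1=false, p2=true, p3=true}.
0 branches closed, 2 open.
An open branch gives a countermodel: p1=true, p2=true, p3=false (unmentioned atoms arbitrary); the premises hold there but the conclusion fails.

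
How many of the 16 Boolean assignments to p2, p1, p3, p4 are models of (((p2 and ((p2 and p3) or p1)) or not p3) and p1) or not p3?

Initial set: {((((p2 and ((p2 and p3) or p1)) or not p3) and p1) or not p3)}.
((((p2 and ((p2 and p3) or p1)) or not p3) and p1) or not p3): β-rule — branch into (((p2 and ((p2 and p3) or p1)) or not p3) and p1)  //  not p3.
  branch 1 (add (((p2 and ((p2 and p3) or p1)) or not p3) and p1)):
    (((p2 and ((p2 and p3) or p1)) or not p3) and p1): α-rule — add ((p2 and ((p2 and p3) or p1)) or not p3), p1.
    ((p2 and ((p2 and p3) or p1)) or not p3): β-rule — branch into (p2 and ((p2 and p3) or p1))  //  not p3.
      branch 1.1 (add (p2 and ((p2 and p3) or p1))):
        (p2 and ((p2 and p3) or p1)): α-rule — add p2, ((p2 and p3) or p1).
        ((p2 and p3) or p1): β-rule — branch into (p2 and p3)  //  p1.
          branch 1.1.1 (add (p2 and p3)):
            (p2 and p3): α-rule — add p2, p3.
            ○ open, literals {p1=true, p2=true, p3=true}.
          branch 1.1.2 (add p1):
            ○ open, literals {p1=true, p2=true}.
      branch 1.2 (add not p3):
        ○ open, literals {p1=true, p3=false}.
  branch 2 (add not p3):
    ○ open, literals {p3=false}.
0 branches closed, 4 open.
Each open branch fixes some atoms; the unmentioned ones are free. Counting distinct full assignments: branch {p1=true, p2=true, p3=true} (p4) contributes 2 new; branch {p1=true, p2=true} (p3, p4) contributes 2 new; branch {p1=true, p3=false} (p2, p4) contributes 2 new; branch {p3=false} (p2, p1, p4) contributes 4 new. Total: 10.

10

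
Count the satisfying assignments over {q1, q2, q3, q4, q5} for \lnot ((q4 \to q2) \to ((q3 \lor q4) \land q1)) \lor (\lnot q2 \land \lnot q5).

Initial set: {T (\lnot ((q4 \to q2) \to ((q3 \lor q4) \land q1)) \lor (\lnot q2 \land \lnot q5))}.
T (\lnot ((q4 \to q2) \to ((q3 \lor q4) \land q1)) \lor (\lnot q2 \land \lnot q5)): β-rule — branch into T \lnot ((q4 \to q2) \to ((q3 \lor q4) \land q1))  //  T (\lnot q2 \land \lnot q5).
  branch 1 (add T \lnot ((q4 \to q2) \to ((q3 \lor q4) \land q1))):
    T \lnot ((q4 \to q2) \to ((q3 \lor q4) \land q1)): α-rule — add T (q4 \to q2), F ((q3 \lor q4) \land q1).
    T (q4 \to q2): β-rule — branch into F q4  //  T q2.
      branch 1.1 (add F q4):
        F ((q3 \lor q4) \land q1): β-rule — branch into F (q3 \lor q4)  //  F q1.
          branch 1.1.1 (add F (q3 \lor q4)):
            F (q3 \lor q4): α-rule — add F q3, F q4.
            ○ open, literals {q3=false, q4=false}.
          branch 1.1.2 (add F q1):
            ○ open, literals {q1=false, q4=false}.
      branch 1.2 (add T q2):
        F ((q3 \lor q4) \land q1): β-rule — branch into F (q3 \lor q4)  //  F q1.
          branch 1.2.1 (add F (q3 \lor q4)):
            F (q3 \lor q4): α-rule — add F q3, F q4.
            ○ open, literals {q2=true, q3=false, q4=false}.
          branch 1.2.2 (add F q1):
            ○ open, literals {q1=false, q2=true}.
  branch 2 (add T (\lnot q2 \land \lnot q5)):
    T (\lnot q2 \land \lnot q5): α-rule — add T \lnot q2, T \lnot q5.
    ○ open, literals {q2=false, q5=false}.
0 branches closed, 5 open.
Each open branch fixes some atoms; the unmentioned ones are free. Counting distinct full assignments: branch {q3=false, q4=false} (q1, q2, q5) contributes 8 new; branch {q1=false, q4=false} (q2, q3, q5) contributes 4 new; branch {q2=true, q3=false, q4=false} (q1, q5) contributes 0 new; branch {q1=false, q2=true} (q3, q4, q5) contributes 4 new; branch {q2=false, q5=false} (q1, q3, q4) contributes 5 new. Total: 21.

21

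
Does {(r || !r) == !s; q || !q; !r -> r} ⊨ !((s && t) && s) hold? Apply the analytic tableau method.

Yes

Initial set: {((r || !r) == !s); (q || !q); (!r -> r); !!((s && t) && s)}.
!!((s && t) && s): α-rule — add (s && t), s.
(s && t): α-rule — add s, t.
((r || !r) == !s): β-rule — branch into (r || !r), !s  //  !(r || !r), !!s.
  branch 1 (add (r || !r), !s):
    × closes — contains both s and !s.
  branch 2 (add !(r || !r), !!s):
    !(r || !r): α-rule — add !r, !!r.
    × closes — contains both r and !r.
All 2 branches close.
Every branch closed, so the premises entail the conclusion.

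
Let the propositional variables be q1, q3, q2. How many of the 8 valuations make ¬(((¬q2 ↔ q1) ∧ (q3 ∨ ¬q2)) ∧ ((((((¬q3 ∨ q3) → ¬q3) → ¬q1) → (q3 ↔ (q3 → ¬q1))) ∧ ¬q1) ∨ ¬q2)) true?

Initial set: {¬(((¬q2 ↔ q1) ∧ (q3 ∨ ¬q2)) ∧ ((((((¬q3 ∨ q3) → ¬q3) → ¬q1) → (q3 ↔ (q3 → ¬q1))) ∧ ¬q1) ∨ ¬q2))}.
¬(((¬q2 ↔ q1) ∧ (q3 ∨ ¬q2)) ∧ ((((((¬q3 ∨ q3) → ¬q3) → ¬q1) → (q3 ↔ (q3 → ¬q1))) ∧ ¬q1) ∨ ¬q2)): β-rule — branch into ¬((¬q2 ↔ q1) ∧ (q3 ∨ ¬q2))  //  ¬((((((¬q3 ∨ q3) → ¬q3) → ¬q1) → (q3 ↔ (q3 → ¬q1))) ∧ ¬q1) ∨ ¬q2).
  branch 1 (add ¬((¬q2 ↔ q1) ∧ (q3 ∨ ¬q2))):
    ¬((¬q2 ↔ q1) ∧ (q3 ∨ ¬q2)): β-rule — branch into ¬(¬q2 ↔ q1)  //  ¬(q3 ∨ ¬q2).
      branch 1.1 (add ¬(¬q2 ↔ q1)):
        ¬(¬q2 ↔ q1): β-rule — branch into ¬q2, ¬q1  //  ¬¬q2, q1.
          branch 1.1.1 (add ¬q2, ¬q1):
            ○ open, literals {q1=0, q2=0}.
          branch 1.1.2 (add ¬¬q2, q1):
            ○ open, literals {q1=1, q2=1}.
      branch 1.2 (add ¬(q3 ∨ ¬q2)):
        ¬(q3 ∨ ¬q2): α-rule — add ¬q3, ¬¬q2.
        ○ open, literals {q2=1, q3=0}.
  branch 2 (add ¬((((((¬q3 ∨ q3) → ¬q3) → ¬q1) → (q3 ↔ (q3 → ¬q1))) ∧ ¬q1) ∨ ¬q2)):
    ¬((((((¬q3 ∨ q3) → ¬q3) → ¬q1) → (q3 ↔ (q3 → ¬q1))) ∧ ¬q1) ∨ ¬q2): α-rule — add ¬(((((¬q3 ∨ q3) → ¬q3) → ¬q1) → (q3 ↔ (q3 → ¬q1))) ∧ ¬q1), ¬¬q2.
    ¬(((((¬q3 ∨ q3) → ¬q3) → ¬q1) → (q3 ↔ (q3 → ¬q1))) ∧ ¬q1): β-rule — branch into ¬((((¬q3 ∨ q3) → ¬q3) → ¬q1) → (q3 ↔ (q3 → ¬q1)))  //  ¬¬q1.
      branch 2.1 (add ¬((((¬q3 ∨ q3) → ¬q3) → ¬q1) → (q3 ↔ (q3 → ¬q1)))):
        ¬((((¬q3 ∨ q3) → ¬q3) → ¬q1) → (q3 ↔ (q3 → ¬q1))): α-rule — add (((¬q3 ∨ q3) → ¬q3) → ¬q1), ¬(q3 ↔ (q3 → ¬q1)).
        (((¬q3 ∨ q3) → ¬q3) → ¬q1): β-rule — branch into ¬((¬q3 ∨ q3) → ¬q3)  //  ¬q1.
          branch 2.1.1 (add ¬((¬q3 ∨ q3) → ¬q3)):
            ¬((¬q3 ∨ q3) → ¬q3): α-rule — add (¬q3 ∨ q3), ¬¬q3.
            ¬(q3 ↔ (q3 → ¬q1)): β-rule — branch into q3, ¬(q3 → ¬q1)  //  ¬q3, (q3 → ¬q1).
              branch 2.1.1.1 (add q3, ¬(q3 → ¬q1)):
                ¬(q3 → ¬q1): α-rule — add q3, ¬¬q1.
                (¬q3 ∨ q3): β-rule — branch into ¬q3  //  q3.
                  branch 2.1.1.1.1 (add ¬q3):
                    × closes — contains both q3 and ¬q3.
                  branch 2.1.1.1.2 (add q3):
                    ○ open, literals {q1=1, q2=1, q3=1}.
              branch 2.1.1.2 (add ¬q3, (q3 → ¬q1)):
                × closes — contains both q3 and ¬q3.
          branch 2.1.2 (add ¬q1):
            ¬(q3 ↔ (q3 → ¬q1)): β-rule — branch into q3, ¬(q3 → ¬q1)  //  ¬q3, (q3 → ¬q1).
              branch 2.1.2.1 (add q3, ¬(q3 → ¬q1)):
                ¬(q3 → ¬q1): α-rule — add q3, ¬¬q1.
                × closes — contains both q1 and ¬q1.
              branch 2.1.2.2 (add ¬q3, (q3 → ¬q1)):
                (q3 → ¬q1): β-rule — branch into ¬q3  //  ¬q1.
                  branch 2.1.2.2.1 (add ¬q3):
                    ○ open, literals {q1=0, q2=1, q3=0}.
                  branch 2.1.2.2.2 (add ¬q1):
                    ○ open, literals {q1=0, q2=1, q3=0}.
      branch 2.2 (add ¬¬q1):
        ○ open, literals {q1=1, q2=1}.
3 branches closed, 7 open.
Each open branch fixes some atoms; the unmentioned ones are free. Counting distinct full assignments: branch {q1=0, q2=0} (q3) contributes 2 new; branch {q1=1, q2=1} (q3) contributes 2 new; branch {q2=1, q3=0} (q1) contributes 1 new; branch {q1=1, q2=1, q3=1} (none free) contributes 0 new; branch {q1=0, q2=1, q3=0} (none free) contributes 0 new; branch {q1=0, q2=1, q3=0} (none free) contributes 0 new; branch {q1=1, q2=1} (q3) contributes 0 new. Total: 5.

5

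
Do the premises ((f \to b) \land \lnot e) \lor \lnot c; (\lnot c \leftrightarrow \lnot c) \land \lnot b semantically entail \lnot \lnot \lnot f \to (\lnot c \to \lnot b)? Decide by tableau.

Initial set: {(((f \to b) \land \lnot e) \lor \lnot c); ((\lnot c \leftrightarrow \lnot c) \land \lnot b); \lnot (\lnot \lnot \lnot f \to (\lnot c \to \lnot b))}.
((\lnot c \leftrightarrow \lnot c) \land \lnot b): α-rule — add (\lnot c \leftrightarrow \lnot c), \lnot b.
\lnot (\lnot \lnot \lnot f \to (\lnot c \to \lnot b)): α-rule — add \lnot \lnot \lnot f, \lnot (\lnot c \to \lnot b).
\lnot \lnot \lnot f: drop double negation, giving \lnot f.
\lnot (\lnot c \to \lnot b): α-rule — add \lnot c, \lnot \lnot b.
× closes — contains both b and \lnot b.
All 1 branch closes.
Every branch closed, so the premises entail the conclusion.

Yes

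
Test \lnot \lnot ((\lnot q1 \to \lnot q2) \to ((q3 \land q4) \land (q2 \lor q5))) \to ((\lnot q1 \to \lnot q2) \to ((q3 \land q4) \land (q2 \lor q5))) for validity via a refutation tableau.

Valid

Assume the negation and expand:
Initial set: {F (\lnot \lnot ((\lnot q1 \to \lnot q2) \to ((q3 \land q4) \land (q2 \lor q5))) \to ((\lnot q1 \to \lnot q2) \to ((q3 \land q4) \land (q2 \lor q5))))}.
F (\lnot \lnot ((\lnot q1 \to \lnot q2) \to ((q3 \land q4) \land (q2 \lor q5))) \to ((\lnot q1 \to \lnot q2) \to ((q3 \land q4) \land (q2 \lor q5)))): α-rule — add T \lnot \lnot ((\lnot q1 \to \lnot q2) \to ((q3 \land q4) \land (q2 \lor q5))), F ((\lnot q1 \to \lnot q2) \to ((q3 \land q4) \land (q2 \lor q5))).
T \lnot \lnot ((\lnot q1 \to \lnot q2) \to ((q3 \land q4) \land (q2 \lor q5))): drop double negation, giving T ((\lnot q1 \to \lnot q2) \to ((q3 \land q4) \land (q2 \lor q5))).
F ((\lnot q1 \to \lnot q2) \to ((q3 \land q4) \land (q2 \lor q5))): α-rule — add T (\lnot q1 \to \lnot q2), F ((q3 \land q4) \land (q2 \lor q5)).
T ((\lnot q1 \to \lnot q2) \to ((q3 \land q4) \land (q2 \lor q5))): β-rule — branch into F (\lnot q1 \to \lnot q2)  //  T ((q3 \land q4) \land (q2 \lor q5)).
  branch 1 (add F (\lnot q1 \to \lnot q2)):
    F (\lnot q1 \to \lnot q2): α-rule — add T \lnot q1, F \lnot q2.
    T (\lnot q1 \to \lnot q2): β-rule — branch into F \lnot q1  //  T \lnot q2.
      branch 1.1 (add F \lnot q1):
        × closes — contains both q1 and \lnot q1.
      branch 1.2 (add T \lnot q2):
        × closes — contains both q2 and \lnot q2.
  branch 2 (add T ((q3 \land q4) \land (q2 \lor q5))):
    T ((q3 \land q4) \land (q2 \lor q5)): α-rule — add T (q3 \land q4), T (q2 \lor q5).
    T (q3 \land q4): α-rule — add T q3, T q4.
    T (\lnot q1 \to \lnot q2): β-rule — branch into F \lnot q1  //  T \lnot q2.
      branch 2.1 (add F \lnot q1):
        F ((q3 \land q4) \land (q2 \lor q5)): β-rule — branch into F (q3 \land q4)  //  F (q2 \lor q5).
          branch 2.1.1 (add F (q3 \land q4)):
            T (q2 \lor q5): β-rule — branch into T q2  //  T q5.
              branch 2.1.1.1 (add T q2):
                F (q3 \land q4): β-rule — branch into F q3  //  F q4.
                  branch 2.1.1.1.1 (add F q3):
                    × closes — contains both q3 and \lnot q3.
                  branch 2.1.1.1.2 (add F q4):
                    × closes — contains both q4 and \lnot q4.
              branch 2.1.1.2 (add T q5):
                F (q3 \land q4): β-rule — branch into F q3  //  F q4.
                  branch 2.1.1.2.1 (add F q3):
                    × closes — contains both q3 and \lnot q3.
                  branch 2.1.1.2.2 (add F q4):
                    × closes — contains both q4 and \lnot q4.
          branch 2.1.2 (add F (q2 \lor q5)):
            F (q2 \lor q5): α-rule — add F q2, F q5.
            T (q2 \lor q5): β-rule — branch into T q2  //  T q5.
              branch 2.1.2.1 (add T q2):
                × closes — contains both q2 and \lnot q2.
              branch 2.1.2.2 (add T q5):
                × closes — contains both q5 and \lnot q5.
      branch 2.2 (add T \lnot q2):
        F ((q3 \land q4) \land (q2 \lor q5)): β-rule — branch into F (q3 \land q4)  //  F (q2 \lor q5).
          branch 2.2.1 (add F (q3 \land q4)):
            T (q2 \lor q5): β-rule — branch into T q2  //  T q5.
              branch 2.2.1.1 (add T q2):
                × closes — contains both q2 and \lnot q2.
              branch 2.2.1.2 (add T q5):
                F (q3 \land q4): β-rule — branch into F q3  //  F q4.
                  branch 2.2.1.2.1 (add F q3):
                    × closes — contains both q3 and \lnot q3.
                  branch 2.2.1.2.2 (add F q4):
                    × closes — contains both q4 and \lnot q4.
          branch 2.2.2 (add F (q2 \lor q5)):
            F (q2 \lor q5): α-rule — add F q2, F q5.
            T (q2 \lor q5): β-rule — branch into T q2  //  T q5.
              branch 2.2.2.1 (add T q2):
                × closes — contains both q2 and \lnot q2.
              branch 2.2.2.2 (add T q5):
                × closes — contains both q5 and \lnot q5.
All 13 branches close.
Every branch closed, so the negation is unsatisfiable and the formula is valid.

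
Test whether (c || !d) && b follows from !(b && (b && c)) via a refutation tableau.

Initial set: {!(b && (b && c)); !((c || !d) && b)}.
!(b && (b && c)): β-rule — branch into !b  //  !(b && c).
  branch 1 (add !b):
    !((c || !d) && b): β-rule — branch into !(c || !d)  //  !b.
      branch 1.1 (add !(c || !d)):
        !(c || !d): α-rule — add !c, !!d.
        ○ open, literals {b=false, c=false, d=true}.
      branch 1.2 (add !b):
        ○ open, literals {b=false}.
  branch 2 (add !(b && c)):
    !((c || !d) && b): β-rule — branch into !(c || !d)  //  !b.
      branch 2.1 (add !(c || !d)):
        !(c || !d): α-rule — add !c, !!d.
        !(b && c): β-rule — branch into !b  //  !c.
          branch 2.1.1 (add !b):
            ○ open, literals {b=false, c=false, d=true}.
          branch 2.1.2 (add !c):
            ○ open, literals {c=false, d=true}.
      branch 2.2 (add !b):
        !(b && c): β-rule — branch into !b  //  !c.
          branch 2.2.1 (add !b):
            ○ open, literals {b=false}.
          branch 2.2.2 (add !c):
            ○ open, literals {b=false, c=false}.
0 branches closed, 6 open.
An open branch gives a countermodel: b=false, c=false, d=true (unmentioned atoms arbitrary); the premises hold there but the conclusion fails.

No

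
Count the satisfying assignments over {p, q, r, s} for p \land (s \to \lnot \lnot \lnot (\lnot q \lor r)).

Initial set: {(p \land (s \to \lnot \lnot \lnot (\lnot q \lor r)))}.
(p \land (s \to \lnot \lnot \lnot (\lnot q \lor r))): α-rule — add p, (s \to \lnot \lnot \lnot (\lnot q \lor r)).
(s \to \lnot \lnot \lnot (\lnot q \lor r)): β-rule — branch into \lnot s  //  \lnot \lnot \lnot (\lnot q \lor r).
  branch 1 (add \lnot s):
    ○ open, literals {p=1, s=0}.
  branch 2 (add \lnot \lnot \lnot (\lnot q \lor r)):
    \lnot \lnot \lnot (\lnot q \lor r): drop double negation, giving \lnot (\lnot q \lor r).
    \lnot (\lnot q \lor r): α-rule — add \lnot \lnot q, \lnot r.
    ○ open, literals {p=1, q=1, r=0}.
0 branches closed, 2 open.
Each open branch fixes some atoms; the unmentioned ones are free. Counting distinct full assignments: branch {p=1, s=0} (q, r) contributes 4 new; branch {p=1, q=1, r=0} (s) contributes 1 new. Total: 5.

5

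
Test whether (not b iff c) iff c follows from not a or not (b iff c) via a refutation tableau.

No

Initial set: {(not a or not (b iff c)); not ((not b iff c) iff c)}.
(not a or not (b iff c)): β-rule — branch into not a  //  not (b iff c).
  branch 1 (add not a):
    not ((not b iff c) iff c): β-rule — branch into (not b iff c), not c  //  not (not b iff c), c.
      branch 1.1 (add (not b iff c), not c):
        (not b iff c): β-rule — branch into not b, c  //  not not b, not c.
          branch 1.1.1 (add not b, c):
            × closes — contains both c and not c.
          branch 1.1.2 (add not not b, not c):
            ○ open, literals {a=false, b=true, c=false}.
      branch 1.2 (add not (not b iff c), c):
        not (not b iff c): β-rule — branch into not b, not c  //  not not b, c.
          branch 1.2.1 (add not b, not c):
            × closes — contains both c and not c.
          branch 1.2.2 (add not not b, c):
            ○ open, literals {a=false, b=true, c=true}.
  branch 2 (add not (b iff c)):
    not ((not b iff c) iff c): β-rule — branch into (not b iff c), not c  //  not (not b iff c), c.
      branch 2.1 (add (not b iff c), not c):
        not (b iff c): β-rule — branch into b, not c  //  not b, c.
          branch 2.1.1 (add b, not c):
            (not b iff c): β-rule — branch into not b, c  //  not not b, not c.
              branch 2.1.1.1 (add not b, c):
                × closes — contains both b and not b.
              branch 2.1.1.2 (add not not b, not c):
                ○ open, literals {b=true, c=false}.
          branch 2.1.2 (add not b, c):
            × closes — contains both c and not c.
      branch 2.2 (add not (not b iff c), c):
        not (b iff c): β-rule — branch into b, not c  //  not b, c.
          branch 2.2.1 (add b, not c):
            × closes — contains both c and not c.
          branch 2.2.2 (add not b, c):
            not (not b iff c): β-rule — branch into not b, not c  //  not not b, c.
              branch 2.2.2.1 (add not b, not c):
                × closes — contains both c and not c.
              branch 2.2.2.2 (add not not b, c):
                × closes — contains both b and not b.
7 branches closed, 3 open.
An open branch gives a countermodel: a=false, b=true, c=false (unmentioned atoms arbitrary); the premises hold there but the conclusion fails.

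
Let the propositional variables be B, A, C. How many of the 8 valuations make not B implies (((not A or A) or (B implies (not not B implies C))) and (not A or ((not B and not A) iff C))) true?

Initial set: {(not B implies (((not A or A) or (B implies (not not B implies C))) and (not A or ((not B and not A) iff C))))}.
(not B implies (((not A or A) or (B implies (not not B implies C))) and (not A or ((not B and not A) iff C)))): β-rule — branch into not not B  //  (((not A or A) or (B implies (not not B implies C))) and (not A or ((not B and not A) iff C))).
  branch 1 (add not not B):
    ○ open, literals {B=1}.
  branch 2 (add (((not A or A) or (B implies (not not B implies C))) and (not A or ((not B and not A) iff C)))):
    (((not A or A) or (B implies (not not B implies C))) and (not A or ((not B and not A) iff C))): α-rule — add ((not A or A) or (B implies (not not B implies C))), (not A or ((not B and not A) iff C)).
    ((not A or A) or (B implies (not not B implies C))): β-rule — branch into (not A or A)  //  (B implies (not not B implies C)).
      branch 2.1 (add (not A or A)):
        (not A or ((not B and not A) iff C)): β-rule — branch into not A  //  ((not B and not A) iff C).
          branch 2.1.1 (add not A):
            (not A or A): β-rule — branch into not A  //  A.
              branch 2.1.1.1 (add not A):
                ○ open, literals {A=0}.
              branch 2.1.1.2 (add A):
                × closes — contains both A and not A.
          branch 2.1.2 (add ((not B and not A) iff C)):
            (not A or A): β-rule — branch into not A  //  A.
              branch 2.1.2.1 (add not A):
                ((not B and not A) iff C): β-rule — branch into (not B and not A), C  //  not (not B and not A), not C.
                  branch 2.1.2.1.1 (add (not B and not A), C):
                    (not B and not A): α-rule — add not B, not A.
                    ○ open, literals {A=0, B=0, C=1}.
                  branch 2.1.2.1.2 (add not (not B and not A), not C):
                    not (not B and not A): β-rule — branch into not not B  //  not not A.
                      branch 2.1.2.1.2.1 (add not not B):
                        ○ open, literals {A=0, B=1, C=0}.
                      branch 2.1.2.1.2.2 (add not not A):
                        × closes — contains both A and not A.
              branch 2.1.2.2 (add A):
                ((not B and not A) iff C): β-rule — branch into (not B and not A), C  //  not (not B and not A), not C.
                  branch 2.1.2.2.1 (add (not B and not A), C):
                    (not B and not A): α-rule — add not B, not A.
                    × closes — contains both A and not A.
                  branch 2.1.2.2.2 (add not (not B and not A), not C):
                    not (not B and not A): β-rule — branch into not not B  //  not not A.
                      branch 2.1.2.2.2.1 (add not not B):
                        ○ open, literals {A=1, B=1, C=0}.
                      branch 2.1.2.2.2.2 (add not not A):
                        ○ open, literals {A=1, C=0}.
      branch 2.2 (add (B implies (not not B implies C))):
        (not A or ((not B and not A) iff C)): β-rule — branch into not A  //  ((not B and not A) iff C).
          branch 2.2.1 (add not A):
            (B implies (not not B implies C)): β-rule — branch into not B  //  (not not B implies C).
              branch 2.2.1.1 (add not B):
                ○ open, literals {A=0, B=0}.
              branch 2.2.1.2 (add (not not B implies C)):
                (not not B implies C): β-rule — branch into not not not B  //  C.
                  branch 2.2.1.2.1 (add not not not B):
                    not not not B: drop double negation, giving not B.
                    ○ open, literals {A=0, B=0}.
                  branch 2.2.1.2.2 (add C):
                    ○ open, literals {A=0, C=1}.
          branch 2.2.2 (add ((not B and not A) iff C)):
            (B implies (not not B implies C)): β-rule — branch into not B  //  (not not B implies C).
              branch 2.2.2.1 (add not B):
                ((not B and not A) iff C): β-rule — branch into (not B and not A), C  //  not (not B and not A), not C.
                  branch 2.2.2.1.1 (add (not B and not A), C):
                    (not B and not A): α-rule — add not B, not A.
                    ○ open, literals {A=0, B=0, C=1}.
                  branch 2.2.2.1.2 (add not (not B and not A), not C):
                    not (not B and not A): β-rule — branch into not not B  //  not not A.
                      branch 2.2.2.1.2.1 (add not not B):
                        × closes — contains both B and not B.
                      branch 2.2.2.1.2.2 (add not not A):
                        ○ open, literals {A=1, B=0, C=0}.
              branch 2.2.2.2 (add (not not B implies C)):
                ((not B and not A) iff C): β-rule — branch into (not B and not A), C  //  not (not B and not A), not C.
                  branch 2.2.2.2.1 (add (not B and not A), C):
                    (not B and not A): α-rule — add not B, not A.
                    (not not B implies C): β-rule — branch into not not not B  //  C.
                      branch 2.2.2.2.1.1 (add not not not B):
                        not not not B: drop double negation, giving not B.
                        ○ open, literals {A=0, B=0, C=1}.
                      branch 2.2.2.2.1.2 (add C):
                        ○ open, literals {A=0, B=0, C=1}.
                  branch 2.2.2.2.2 (add not (not B and not A), not C):
                    (not not B implies C): β-rule — branch into not not not B  //  C.
                      branch 2.2.2.2.2.1 (add not not not B):
                        not not not B: drop double negation, giving not B.
                        not (not B and not A): β-rule — branch into not not B  //  not not A.
                          branch 2.2.2.2.2.1.1 (add not not B):
                            × closes — contains both B and not B.
                          branch 2.2.2.2.2.1.2 (add not not A):
                            ○ open, literals {A=1, B=0, C=0}.
                      branch 2.2.2.2.2.2 (add C):
                        × closes — contains both C and not C.
6 branches closed, 14 open.
Each open branch fixes some atoms; the unmentioned ones are free. Counting distinct full assignments: branch {B=1} (A, C) contributes 4 new; branch {A=0} (B, C) contributes 2 new; branch {A=0, B=0, C=1} (none free) contributes 0 new; branch {A=0, B=1, C=0} (none free) contributes 0 new; branch {A=1, B=1, C=0} (none free) contributes 0 new; branch {A=1, C=0} (B) contributes 1 new; branch {A=0, B=0} (C) contributes 0 new; branch {A=0, B=0} (C) contributes 0 new; branch {A=0, C=1} (B) contributes 0 new; branch {A=0, B=0, C=1} (none free) contributes 0 new; branch {A=1, B=0, C=0} (none free) contributes 0 new; branch {A=0, B=0, C=1} (none free) contributes 0 new; branch {A=0, B=0, C=1} (none free) contributes 0 new; branch {A=1, B=0, C=0} (none free) contributes 0 new. Total: 7.

7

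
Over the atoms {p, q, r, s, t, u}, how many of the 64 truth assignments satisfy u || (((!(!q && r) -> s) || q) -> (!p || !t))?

57

Initial set: {(u || (((!(!q && r) -> s) || q) -> (!p || !t)))}.
(u || (((!(!q && r) -> s) || q) -> (!p || !t))): β-rule — branch into u  //  (((!(!q && r) -> s) || q) -> (!p || !t)).
  branch 1 (add u):
    ○ open, literals {u=1}.
  branch 2 (add (((!(!q && r) -> s) || q) -> (!p || !t))):
    (((!(!q && r) -> s) || q) -> (!p || !t)): β-rule — branch into !((!(!q && r) -> s) || q)  //  (!p || !t).
      branch 2.1 (add !((!(!q && r) -> s) || q)):
        !((!(!q && r) -> s) || q): α-rule — add !(!(!q && r) -> s), !q.
        !(!(!q && r) -> s): α-rule — add !(!q && r), !s.
        !(!q && r): β-rule — branch into !!q  //  !r.
          branch 2.1.1 (add !!q):
            × closes — contains both q and !q.
          branch 2.1.2 (add !r):
            ○ open, literals {q=0, r=0, s=0}.
      branch 2.2 (add (!p || !t)):
        (!p || !t): β-rule — branch into !p  //  !t.
          branch 2.2.1 (add !p):
            ○ open, literals {p=0}.
          branch 2.2.2 (add !t):
            ○ open, literals {t=0}.
1 branch closed, 4 open.
Each open branch fixes some atoms; the unmentioned ones are free. Counting distinct full assignments: branch {u=1} (p, q, r, s, t) contributes 32 new; branch {q=0, r=0, s=0} (p, t, u) contributes 4 new; branch {p=0} (q, r, s, t, u) contributes 14 new; branch {t=0} (p, q, r, s, u) contributes 7 new. Total: 57.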